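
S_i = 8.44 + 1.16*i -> [8.44, 9.6, 10.76, 11.92, 13.08]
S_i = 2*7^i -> [2, 14, 98, 686, 4802]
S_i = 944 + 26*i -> [944, 970, 996, 1022, 1048]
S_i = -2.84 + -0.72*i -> [-2.84, -3.56, -4.28, -5.0, -5.72]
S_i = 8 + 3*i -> [8, 11, 14, 17, 20]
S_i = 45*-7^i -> [45, -315, 2205, -15435, 108045]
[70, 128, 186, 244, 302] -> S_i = 70 + 58*i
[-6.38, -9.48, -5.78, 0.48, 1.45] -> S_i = Random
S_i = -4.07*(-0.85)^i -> [-4.07, 3.46, -2.94, 2.5, -2.12]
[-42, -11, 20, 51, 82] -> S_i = -42 + 31*i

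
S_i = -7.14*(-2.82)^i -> [-7.14, 20.13, -56.78, 160.12, -451.54]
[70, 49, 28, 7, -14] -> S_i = 70 + -21*i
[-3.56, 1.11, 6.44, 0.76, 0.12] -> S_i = Random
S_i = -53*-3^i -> [-53, 159, -477, 1431, -4293]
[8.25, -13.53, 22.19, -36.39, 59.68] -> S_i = 8.25*(-1.64)^i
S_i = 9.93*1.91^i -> [9.93, 18.97, 36.23, 69.19, 132.15]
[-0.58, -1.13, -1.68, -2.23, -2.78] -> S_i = -0.58 + -0.55*i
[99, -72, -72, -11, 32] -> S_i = Random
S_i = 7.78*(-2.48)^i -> [7.78, -19.29, 47.85, -118.67, 294.3]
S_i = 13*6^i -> [13, 78, 468, 2808, 16848]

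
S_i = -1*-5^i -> [-1, 5, -25, 125, -625]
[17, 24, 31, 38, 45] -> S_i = 17 + 7*i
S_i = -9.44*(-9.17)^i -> [-9.44, 86.56, -793.8, 7279.14, -66749.7]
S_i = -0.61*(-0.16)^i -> [-0.61, 0.1, -0.02, 0.0, -0.0]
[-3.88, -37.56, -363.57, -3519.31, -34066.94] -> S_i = -3.88*9.68^i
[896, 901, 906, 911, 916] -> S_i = 896 + 5*i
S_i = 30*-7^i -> [30, -210, 1470, -10290, 72030]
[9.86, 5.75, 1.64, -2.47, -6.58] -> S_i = 9.86 + -4.11*i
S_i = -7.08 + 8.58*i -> [-7.08, 1.5, 10.08, 18.66, 27.24]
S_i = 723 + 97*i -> [723, 820, 917, 1014, 1111]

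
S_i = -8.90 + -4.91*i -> [-8.9, -13.81, -18.72, -23.63, -28.54]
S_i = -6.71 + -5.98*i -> [-6.71, -12.69, -18.67, -24.65, -30.63]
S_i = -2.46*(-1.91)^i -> [-2.46, 4.7, -8.97, 17.14, -32.74]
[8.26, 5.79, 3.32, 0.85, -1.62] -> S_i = 8.26 + -2.47*i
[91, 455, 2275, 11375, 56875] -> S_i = 91*5^i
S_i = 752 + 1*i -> [752, 753, 754, 755, 756]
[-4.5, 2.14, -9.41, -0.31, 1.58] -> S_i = Random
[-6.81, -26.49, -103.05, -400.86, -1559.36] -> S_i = -6.81*3.89^i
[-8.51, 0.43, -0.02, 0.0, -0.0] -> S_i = -8.51*(-0.05)^i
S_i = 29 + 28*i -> [29, 57, 85, 113, 141]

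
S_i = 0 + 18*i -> [0, 18, 36, 54, 72]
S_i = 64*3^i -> [64, 192, 576, 1728, 5184]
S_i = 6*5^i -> [6, 30, 150, 750, 3750]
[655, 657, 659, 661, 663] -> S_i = 655 + 2*i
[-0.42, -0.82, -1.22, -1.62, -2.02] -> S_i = -0.42 + -0.40*i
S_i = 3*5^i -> [3, 15, 75, 375, 1875]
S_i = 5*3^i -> [5, 15, 45, 135, 405]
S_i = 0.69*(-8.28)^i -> [0.69, -5.71, 47.31, -391.69, 3243.18]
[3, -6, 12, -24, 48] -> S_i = 3*-2^i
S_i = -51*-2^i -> [-51, 102, -204, 408, -816]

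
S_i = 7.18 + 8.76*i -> [7.18, 15.94, 24.7, 33.46, 42.22]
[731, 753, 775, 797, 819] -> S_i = 731 + 22*i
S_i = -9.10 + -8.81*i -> [-9.1, -17.91, -26.72, -35.53, -44.34]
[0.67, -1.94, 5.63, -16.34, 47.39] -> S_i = 0.67*(-2.90)^i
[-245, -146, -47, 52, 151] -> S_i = -245 + 99*i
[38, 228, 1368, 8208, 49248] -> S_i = 38*6^i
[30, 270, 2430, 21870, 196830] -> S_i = 30*9^i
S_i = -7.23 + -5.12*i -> [-7.23, -12.35, -17.47, -22.59, -27.71]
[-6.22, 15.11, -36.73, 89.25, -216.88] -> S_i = -6.22*(-2.43)^i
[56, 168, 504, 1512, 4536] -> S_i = 56*3^i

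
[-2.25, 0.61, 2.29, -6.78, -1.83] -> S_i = Random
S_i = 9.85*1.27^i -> [9.85, 12.51, 15.89, 20.18, 25.62]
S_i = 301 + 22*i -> [301, 323, 345, 367, 389]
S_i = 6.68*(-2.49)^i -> [6.68, -16.63, 41.42, -103.13, 256.79]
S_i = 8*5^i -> [8, 40, 200, 1000, 5000]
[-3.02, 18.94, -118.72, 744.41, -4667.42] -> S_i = -3.02*(-6.27)^i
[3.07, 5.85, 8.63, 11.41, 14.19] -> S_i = 3.07 + 2.78*i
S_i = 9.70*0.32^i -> [9.7, 3.1, 0.99, 0.32, 0.1]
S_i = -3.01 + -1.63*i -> [-3.01, -4.64, -6.27, -7.9, -9.53]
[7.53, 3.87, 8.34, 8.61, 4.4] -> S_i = Random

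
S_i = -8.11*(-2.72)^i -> [-8.11, 22.06, -60.0, 163.2, -443.91]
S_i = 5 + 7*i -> [5, 12, 19, 26, 33]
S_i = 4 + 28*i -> [4, 32, 60, 88, 116]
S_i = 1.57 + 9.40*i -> [1.57, 10.97, 20.37, 29.77, 39.17]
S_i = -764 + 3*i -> [-764, -761, -758, -755, -752]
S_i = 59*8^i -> [59, 472, 3776, 30208, 241664]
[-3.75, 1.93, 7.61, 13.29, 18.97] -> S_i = -3.75 + 5.68*i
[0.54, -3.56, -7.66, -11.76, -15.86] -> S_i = 0.54 + -4.10*i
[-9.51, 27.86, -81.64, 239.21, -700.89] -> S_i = -9.51*(-2.93)^i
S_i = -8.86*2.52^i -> [-8.86, -22.33, -56.26, -141.79, -357.3]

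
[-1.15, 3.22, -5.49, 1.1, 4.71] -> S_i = Random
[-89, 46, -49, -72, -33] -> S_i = Random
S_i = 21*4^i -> [21, 84, 336, 1344, 5376]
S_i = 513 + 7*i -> [513, 520, 527, 534, 541]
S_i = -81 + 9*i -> [-81, -72, -63, -54, -45]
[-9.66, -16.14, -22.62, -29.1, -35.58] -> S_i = -9.66 + -6.48*i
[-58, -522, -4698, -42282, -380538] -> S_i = -58*9^i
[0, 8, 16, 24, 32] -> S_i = 0 + 8*i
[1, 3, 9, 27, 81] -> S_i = 1*3^i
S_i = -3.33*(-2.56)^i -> [-3.33, 8.52, -21.82, 55.87, -143.02]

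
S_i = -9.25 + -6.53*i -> [-9.25, -15.78, -22.31, -28.84, -35.37]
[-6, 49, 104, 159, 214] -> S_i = -6 + 55*i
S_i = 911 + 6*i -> [911, 917, 923, 929, 935]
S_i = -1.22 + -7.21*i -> [-1.22, -8.43, -15.64, -22.85, -30.06]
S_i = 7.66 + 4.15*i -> [7.66, 11.81, 15.96, 20.11, 24.26]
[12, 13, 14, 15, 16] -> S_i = 12 + 1*i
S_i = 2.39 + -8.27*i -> [2.39, -5.88, -14.15, -22.42, -30.69]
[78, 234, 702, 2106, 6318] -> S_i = 78*3^i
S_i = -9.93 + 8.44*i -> [-9.93, -1.49, 6.95, 15.39, 23.83]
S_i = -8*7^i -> [-8, -56, -392, -2744, -19208]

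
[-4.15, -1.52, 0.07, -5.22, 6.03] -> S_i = Random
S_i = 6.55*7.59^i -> [6.55, 49.71, 377.33, 2863.96, 21737.44]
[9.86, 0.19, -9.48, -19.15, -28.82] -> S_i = 9.86 + -9.67*i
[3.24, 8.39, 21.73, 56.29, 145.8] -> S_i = 3.24*2.59^i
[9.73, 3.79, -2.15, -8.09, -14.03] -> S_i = 9.73 + -5.94*i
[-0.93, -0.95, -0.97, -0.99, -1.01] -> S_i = -0.93*1.02^i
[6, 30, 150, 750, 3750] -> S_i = 6*5^i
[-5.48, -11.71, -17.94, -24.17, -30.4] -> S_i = -5.48 + -6.23*i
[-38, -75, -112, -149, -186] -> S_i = -38 + -37*i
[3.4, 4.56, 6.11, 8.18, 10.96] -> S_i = 3.40*1.34^i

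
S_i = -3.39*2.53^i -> [-3.39, -8.58, -21.7, -54.9, -138.89]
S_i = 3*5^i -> [3, 15, 75, 375, 1875]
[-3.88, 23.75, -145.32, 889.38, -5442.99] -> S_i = -3.88*(-6.12)^i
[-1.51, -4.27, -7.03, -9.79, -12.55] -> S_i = -1.51 + -2.76*i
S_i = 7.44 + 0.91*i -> [7.44, 8.35, 9.26, 10.17, 11.08]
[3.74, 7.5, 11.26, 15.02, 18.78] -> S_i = 3.74 + 3.76*i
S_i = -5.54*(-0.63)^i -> [-5.54, 3.49, -2.2, 1.39, -0.87]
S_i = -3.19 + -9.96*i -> [-3.19, -13.15, -23.11, -33.07, -43.03]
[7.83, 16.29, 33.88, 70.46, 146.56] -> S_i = 7.83*2.08^i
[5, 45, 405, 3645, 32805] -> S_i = 5*9^i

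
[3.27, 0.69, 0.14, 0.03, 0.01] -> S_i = 3.27*0.21^i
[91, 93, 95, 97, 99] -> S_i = 91 + 2*i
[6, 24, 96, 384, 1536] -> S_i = 6*4^i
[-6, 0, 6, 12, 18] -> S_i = -6 + 6*i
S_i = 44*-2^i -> [44, -88, 176, -352, 704]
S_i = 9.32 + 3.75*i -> [9.32, 13.07, 16.82, 20.57, 24.32]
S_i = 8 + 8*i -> [8, 16, 24, 32, 40]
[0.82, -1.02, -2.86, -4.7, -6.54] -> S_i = 0.82 + -1.84*i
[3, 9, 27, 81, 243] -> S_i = 3*3^i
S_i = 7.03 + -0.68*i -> [7.03, 6.35, 5.67, 4.99, 4.31]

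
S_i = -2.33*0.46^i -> [-2.33, -1.07, -0.49, -0.23, -0.1]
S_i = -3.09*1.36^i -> [-3.09, -4.2, -5.72, -7.77, -10.57]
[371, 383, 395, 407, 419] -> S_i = 371 + 12*i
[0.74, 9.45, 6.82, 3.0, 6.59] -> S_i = Random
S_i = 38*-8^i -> [38, -304, 2432, -19456, 155648]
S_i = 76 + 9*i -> [76, 85, 94, 103, 112]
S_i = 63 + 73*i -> [63, 136, 209, 282, 355]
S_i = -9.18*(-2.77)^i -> [-9.18, 25.43, -70.44, 195.11, -540.46]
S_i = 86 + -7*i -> [86, 79, 72, 65, 58]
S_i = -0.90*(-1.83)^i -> [-0.9, 1.65, -3.01, 5.52, -10.09]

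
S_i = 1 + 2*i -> [1, 3, 5, 7, 9]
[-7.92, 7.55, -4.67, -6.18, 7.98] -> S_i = Random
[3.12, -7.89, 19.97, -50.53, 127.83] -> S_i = 3.12*(-2.53)^i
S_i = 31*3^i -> [31, 93, 279, 837, 2511]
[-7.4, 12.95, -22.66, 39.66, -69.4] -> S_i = -7.40*(-1.75)^i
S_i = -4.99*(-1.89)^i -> [-4.99, 9.43, -17.82, 33.69, -63.67]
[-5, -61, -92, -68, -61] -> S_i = Random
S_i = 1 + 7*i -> [1, 8, 15, 22, 29]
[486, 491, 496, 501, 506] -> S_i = 486 + 5*i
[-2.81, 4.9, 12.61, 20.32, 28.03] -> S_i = -2.81 + 7.71*i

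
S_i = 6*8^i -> [6, 48, 384, 3072, 24576]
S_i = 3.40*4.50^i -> [3.4, 15.3, 68.85, 309.82, 1394.21]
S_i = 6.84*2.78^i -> [6.84, 19.02, 52.86, 146.96, 408.54]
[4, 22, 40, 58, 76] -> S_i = 4 + 18*i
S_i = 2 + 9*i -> [2, 11, 20, 29, 38]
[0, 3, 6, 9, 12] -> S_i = 0 + 3*i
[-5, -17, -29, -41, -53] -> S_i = -5 + -12*i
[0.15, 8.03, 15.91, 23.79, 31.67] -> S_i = 0.15 + 7.88*i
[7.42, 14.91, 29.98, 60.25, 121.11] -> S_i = 7.42*2.01^i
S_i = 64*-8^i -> [64, -512, 4096, -32768, 262144]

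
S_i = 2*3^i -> [2, 6, 18, 54, 162]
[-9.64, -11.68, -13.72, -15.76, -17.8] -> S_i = -9.64 + -2.04*i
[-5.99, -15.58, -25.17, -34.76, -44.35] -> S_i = -5.99 + -9.59*i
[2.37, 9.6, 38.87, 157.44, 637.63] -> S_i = 2.37*4.05^i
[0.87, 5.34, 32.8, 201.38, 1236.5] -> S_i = 0.87*6.14^i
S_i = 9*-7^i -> [9, -63, 441, -3087, 21609]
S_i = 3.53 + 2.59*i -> [3.53, 6.12, 8.71, 11.3, 13.89]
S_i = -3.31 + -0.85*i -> [-3.31, -4.16, -5.01, -5.86, -6.71]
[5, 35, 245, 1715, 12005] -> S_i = 5*7^i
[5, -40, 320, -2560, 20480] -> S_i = 5*-8^i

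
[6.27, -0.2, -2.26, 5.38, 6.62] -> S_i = Random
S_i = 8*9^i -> [8, 72, 648, 5832, 52488]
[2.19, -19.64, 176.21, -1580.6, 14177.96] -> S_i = 2.19*(-8.97)^i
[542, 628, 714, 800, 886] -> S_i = 542 + 86*i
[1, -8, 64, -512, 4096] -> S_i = 1*-8^i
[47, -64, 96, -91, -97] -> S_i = Random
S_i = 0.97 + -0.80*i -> [0.97, 0.17, -0.63, -1.43, -2.23]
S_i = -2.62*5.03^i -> [-2.62, -13.18, -66.29, -333.43, -1677.16]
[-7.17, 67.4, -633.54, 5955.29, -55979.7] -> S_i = -7.17*(-9.40)^i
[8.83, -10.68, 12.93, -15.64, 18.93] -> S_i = 8.83*(-1.21)^i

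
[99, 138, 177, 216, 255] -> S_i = 99 + 39*i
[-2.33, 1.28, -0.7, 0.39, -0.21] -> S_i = -2.33*(-0.55)^i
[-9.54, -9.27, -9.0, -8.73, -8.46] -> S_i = -9.54 + 0.27*i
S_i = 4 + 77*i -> [4, 81, 158, 235, 312]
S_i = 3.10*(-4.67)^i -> [3.1, -14.48, 67.61, -315.73, 1474.45]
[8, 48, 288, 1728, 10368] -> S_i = 8*6^i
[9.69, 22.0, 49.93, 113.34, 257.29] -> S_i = 9.69*2.27^i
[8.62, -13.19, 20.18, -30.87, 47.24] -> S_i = 8.62*(-1.53)^i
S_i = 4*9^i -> [4, 36, 324, 2916, 26244]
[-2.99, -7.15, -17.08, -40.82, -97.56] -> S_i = -2.99*2.39^i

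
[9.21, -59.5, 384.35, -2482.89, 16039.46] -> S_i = 9.21*(-6.46)^i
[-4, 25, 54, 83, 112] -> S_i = -4 + 29*i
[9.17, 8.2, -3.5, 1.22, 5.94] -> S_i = Random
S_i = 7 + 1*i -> [7, 8, 9, 10, 11]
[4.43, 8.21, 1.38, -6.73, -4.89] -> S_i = Random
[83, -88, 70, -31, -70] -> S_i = Random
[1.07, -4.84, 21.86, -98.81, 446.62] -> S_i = 1.07*(-4.52)^i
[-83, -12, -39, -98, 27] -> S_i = Random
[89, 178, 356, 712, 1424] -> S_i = 89*2^i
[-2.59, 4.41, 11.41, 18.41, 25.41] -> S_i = -2.59 + 7.00*i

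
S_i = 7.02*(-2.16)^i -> [7.02, -15.16, 32.75, -70.75, 152.81]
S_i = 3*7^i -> [3, 21, 147, 1029, 7203]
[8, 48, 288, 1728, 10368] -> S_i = 8*6^i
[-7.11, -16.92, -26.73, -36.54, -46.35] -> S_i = -7.11 + -9.81*i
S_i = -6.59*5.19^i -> [-6.59, -34.2, -177.51, -921.27, -4781.4]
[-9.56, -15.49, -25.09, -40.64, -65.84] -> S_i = -9.56*1.62^i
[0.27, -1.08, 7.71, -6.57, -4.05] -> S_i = Random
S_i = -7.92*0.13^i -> [-7.92, -1.03, -0.13, -0.02, -0.0]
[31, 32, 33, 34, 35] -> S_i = 31 + 1*i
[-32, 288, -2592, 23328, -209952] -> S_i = -32*-9^i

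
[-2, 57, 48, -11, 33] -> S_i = Random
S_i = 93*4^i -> [93, 372, 1488, 5952, 23808]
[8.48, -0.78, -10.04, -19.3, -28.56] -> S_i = 8.48 + -9.26*i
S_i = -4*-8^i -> [-4, 32, -256, 2048, -16384]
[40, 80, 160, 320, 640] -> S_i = 40*2^i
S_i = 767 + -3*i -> [767, 764, 761, 758, 755]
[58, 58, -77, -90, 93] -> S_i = Random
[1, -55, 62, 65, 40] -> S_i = Random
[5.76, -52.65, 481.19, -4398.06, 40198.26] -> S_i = 5.76*(-9.14)^i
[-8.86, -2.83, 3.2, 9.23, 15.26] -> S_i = -8.86 + 6.03*i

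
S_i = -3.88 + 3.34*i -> [-3.88, -0.54, 2.8, 6.14, 9.48]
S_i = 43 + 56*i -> [43, 99, 155, 211, 267]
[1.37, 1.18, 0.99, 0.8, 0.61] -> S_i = 1.37 + -0.19*i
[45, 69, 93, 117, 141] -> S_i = 45 + 24*i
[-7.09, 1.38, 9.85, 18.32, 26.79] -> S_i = -7.09 + 8.47*i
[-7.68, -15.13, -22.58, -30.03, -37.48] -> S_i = -7.68 + -7.45*i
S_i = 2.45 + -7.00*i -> [2.45, -4.55, -11.55, -18.55, -25.55]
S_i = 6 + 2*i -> [6, 8, 10, 12, 14]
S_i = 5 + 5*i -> [5, 10, 15, 20, 25]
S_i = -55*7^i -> [-55, -385, -2695, -18865, -132055]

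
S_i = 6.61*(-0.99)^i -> [6.61, -6.54, 6.48, -6.41, 6.35]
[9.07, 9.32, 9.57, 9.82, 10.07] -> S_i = 9.07 + 0.25*i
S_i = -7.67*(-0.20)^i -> [-7.67, 1.53, -0.31, 0.06, -0.01]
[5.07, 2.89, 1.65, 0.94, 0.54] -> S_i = 5.07*0.57^i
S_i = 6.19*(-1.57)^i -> [6.19, -9.72, 15.26, -23.95, 37.61]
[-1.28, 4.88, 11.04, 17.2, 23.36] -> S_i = -1.28 + 6.16*i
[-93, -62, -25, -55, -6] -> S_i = Random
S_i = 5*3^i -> [5, 15, 45, 135, 405]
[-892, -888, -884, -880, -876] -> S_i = -892 + 4*i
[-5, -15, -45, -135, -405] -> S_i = -5*3^i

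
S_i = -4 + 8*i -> [-4, 4, 12, 20, 28]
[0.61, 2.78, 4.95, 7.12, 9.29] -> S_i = 0.61 + 2.17*i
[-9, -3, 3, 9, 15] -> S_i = -9 + 6*i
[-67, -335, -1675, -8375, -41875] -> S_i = -67*5^i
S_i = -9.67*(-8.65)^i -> [-9.67, 83.65, -723.53, 6258.57, -54136.59]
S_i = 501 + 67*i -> [501, 568, 635, 702, 769]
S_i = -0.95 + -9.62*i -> [-0.95, -10.57, -20.19, -29.81, -39.43]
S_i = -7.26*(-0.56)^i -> [-7.26, 4.07, -2.28, 1.27, -0.71]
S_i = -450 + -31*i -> [-450, -481, -512, -543, -574]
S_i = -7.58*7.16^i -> [-7.58, -54.27, -388.59, -2782.33, -19921.47]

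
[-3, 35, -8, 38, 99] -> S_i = Random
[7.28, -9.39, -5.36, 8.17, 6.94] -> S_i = Random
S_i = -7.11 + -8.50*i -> [-7.11, -15.61, -24.11, -32.61, -41.11]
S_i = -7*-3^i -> [-7, 21, -63, 189, -567]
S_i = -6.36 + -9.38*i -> [-6.36, -15.74, -25.12, -34.5, -43.88]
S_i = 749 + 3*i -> [749, 752, 755, 758, 761]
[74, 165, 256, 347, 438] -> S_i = 74 + 91*i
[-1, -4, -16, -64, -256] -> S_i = -1*4^i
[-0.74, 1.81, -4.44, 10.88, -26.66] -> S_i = -0.74*(-2.45)^i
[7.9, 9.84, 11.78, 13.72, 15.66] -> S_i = 7.90 + 1.94*i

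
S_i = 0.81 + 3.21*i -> [0.81, 4.02, 7.23, 10.44, 13.65]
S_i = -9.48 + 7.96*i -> [-9.48, -1.52, 6.44, 14.4, 22.36]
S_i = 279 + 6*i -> [279, 285, 291, 297, 303]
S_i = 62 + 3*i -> [62, 65, 68, 71, 74]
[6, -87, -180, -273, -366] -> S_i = 6 + -93*i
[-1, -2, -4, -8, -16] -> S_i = -1*2^i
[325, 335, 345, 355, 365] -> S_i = 325 + 10*i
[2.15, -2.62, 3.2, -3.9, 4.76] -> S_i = 2.15*(-1.22)^i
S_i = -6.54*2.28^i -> [-6.54, -14.91, -34.0, -77.51, -176.73]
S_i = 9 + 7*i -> [9, 16, 23, 30, 37]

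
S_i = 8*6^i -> [8, 48, 288, 1728, 10368]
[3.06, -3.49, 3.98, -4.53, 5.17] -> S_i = 3.06*(-1.14)^i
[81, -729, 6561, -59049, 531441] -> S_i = 81*-9^i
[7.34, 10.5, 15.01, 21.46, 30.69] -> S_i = 7.34*1.43^i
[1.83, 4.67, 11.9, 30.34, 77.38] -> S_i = 1.83*2.55^i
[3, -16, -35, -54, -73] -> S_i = 3 + -19*i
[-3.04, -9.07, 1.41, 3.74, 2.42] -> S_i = Random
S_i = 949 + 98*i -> [949, 1047, 1145, 1243, 1341]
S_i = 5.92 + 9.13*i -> [5.92, 15.05, 24.18, 33.31, 42.44]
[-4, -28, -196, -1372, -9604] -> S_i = -4*7^i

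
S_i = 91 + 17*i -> [91, 108, 125, 142, 159]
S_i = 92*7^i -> [92, 644, 4508, 31556, 220892]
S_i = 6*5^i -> [6, 30, 150, 750, 3750]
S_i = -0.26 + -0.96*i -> [-0.26, -1.22, -2.18, -3.14, -4.1]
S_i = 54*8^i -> [54, 432, 3456, 27648, 221184]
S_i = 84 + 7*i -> [84, 91, 98, 105, 112]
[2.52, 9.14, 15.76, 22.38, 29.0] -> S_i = 2.52 + 6.62*i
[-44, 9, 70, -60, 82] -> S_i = Random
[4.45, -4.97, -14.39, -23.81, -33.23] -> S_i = 4.45 + -9.42*i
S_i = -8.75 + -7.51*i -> [-8.75, -16.26, -23.77, -31.28, -38.79]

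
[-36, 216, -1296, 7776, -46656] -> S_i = -36*-6^i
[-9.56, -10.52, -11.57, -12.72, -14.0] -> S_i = -9.56*1.10^i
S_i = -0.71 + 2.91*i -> [-0.71, 2.2, 5.11, 8.02, 10.93]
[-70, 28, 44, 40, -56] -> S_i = Random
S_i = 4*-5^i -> [4, -20, 100, -500, 2500]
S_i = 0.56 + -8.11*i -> [0.56, -7.55, -15.66, -23.77, -31.88]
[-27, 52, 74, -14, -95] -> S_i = Random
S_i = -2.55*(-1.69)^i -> [-2.55, 4.31, -7.28, 12.31, -20.8]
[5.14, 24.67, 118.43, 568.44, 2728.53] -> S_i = 5.14*4.80^i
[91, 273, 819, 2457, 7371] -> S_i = 91*3^i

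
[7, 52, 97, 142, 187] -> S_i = 7 + 45*i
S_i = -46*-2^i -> [-46, 92, -184, 368, -736]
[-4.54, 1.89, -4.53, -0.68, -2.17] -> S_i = Random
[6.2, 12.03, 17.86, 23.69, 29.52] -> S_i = 6.20 + 5.83*i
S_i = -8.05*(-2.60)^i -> [-8.05, 20.93, -54.42, 141.49, -367.87]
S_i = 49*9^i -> [49, 441, 3969, 35721, 321489]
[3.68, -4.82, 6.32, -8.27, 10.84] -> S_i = 3.68*(-1.31)^i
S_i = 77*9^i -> [77, 693, 6237, 56133, 505197]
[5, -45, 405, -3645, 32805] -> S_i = 5*-9^i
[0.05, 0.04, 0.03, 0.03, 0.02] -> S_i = 0.05*0.81^i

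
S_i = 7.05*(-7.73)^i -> [7.05, -54.5, 421.26, -3256.32, 25171.38]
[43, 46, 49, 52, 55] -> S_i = 43 + 3*i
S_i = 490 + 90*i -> [490, 580, 670, 760, 850]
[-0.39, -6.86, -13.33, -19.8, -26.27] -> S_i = -0.39 + -6.47*i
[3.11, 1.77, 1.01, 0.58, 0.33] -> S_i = 3.11*0.57^i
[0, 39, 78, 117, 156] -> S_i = 0 + 39*i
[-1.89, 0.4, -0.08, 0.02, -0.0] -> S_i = -1.89*(-0.21)^i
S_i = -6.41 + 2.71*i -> [-6.41, -3.7, -0.99, 1.72, 4.43]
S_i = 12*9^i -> [12, 108, 972, 8748, 78732]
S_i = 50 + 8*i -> [50, 58, 66, 74, 82]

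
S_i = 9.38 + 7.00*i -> [9.38, 16.38, 23.38, 30.38, 37.38]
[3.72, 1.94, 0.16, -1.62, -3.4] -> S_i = 3.72 + -1.78*i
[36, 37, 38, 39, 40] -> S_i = 36 + 1*i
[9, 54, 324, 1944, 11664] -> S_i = 9*6^i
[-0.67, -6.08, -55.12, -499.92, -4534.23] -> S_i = -0.67*9.07^i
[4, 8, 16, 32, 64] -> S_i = 4*2^i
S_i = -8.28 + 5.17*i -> [-8.28, -3.11, 2.06, 7.23, 12.4]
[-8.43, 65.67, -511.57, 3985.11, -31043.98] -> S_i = -8.43*(-7.79)^i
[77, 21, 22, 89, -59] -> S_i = Random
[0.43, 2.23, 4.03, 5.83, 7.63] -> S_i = 0.43 + 1.80*i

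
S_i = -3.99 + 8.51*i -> [-3.99, 4.52, 13.03, 21.54, 30.05]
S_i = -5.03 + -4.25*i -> [-5.03, -9.28, -13.53, -17.78, -22.03]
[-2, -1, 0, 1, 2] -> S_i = -2 + 1*i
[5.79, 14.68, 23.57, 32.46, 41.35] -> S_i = 5.79 + 8.89*i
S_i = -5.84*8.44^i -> [-5.84, -49.29, -416.0, -3511.08, -29633.48]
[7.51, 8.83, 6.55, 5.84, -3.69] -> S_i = Random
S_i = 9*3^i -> [9, 27, 81, 243, 729]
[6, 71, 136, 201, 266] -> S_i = 6 + 65*i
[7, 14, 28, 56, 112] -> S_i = 7*2^i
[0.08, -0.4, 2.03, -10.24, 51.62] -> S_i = 0.08*(-5.04)^i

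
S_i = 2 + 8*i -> [2, 10, 18, 26, 34]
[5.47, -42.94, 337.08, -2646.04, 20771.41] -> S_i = 5.47*(-7.85)^i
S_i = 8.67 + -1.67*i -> [8.67, 7.0, 5.33, 3.66, 1.99]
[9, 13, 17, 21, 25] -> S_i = 9 + 4*i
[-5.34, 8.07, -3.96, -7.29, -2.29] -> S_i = Random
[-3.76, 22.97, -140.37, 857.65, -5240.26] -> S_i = -3.76*(-6.11)^i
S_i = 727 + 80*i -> [727, 807, 887, 967, 1047]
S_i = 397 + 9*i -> [397, 406, 415, 424, 433]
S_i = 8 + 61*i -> [8, 69, 130, 191, 252]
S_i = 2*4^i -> [2, 8, 32, 128, 512]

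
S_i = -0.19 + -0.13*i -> [-0.19, -0.32, -0.45, -0.58, -0.71]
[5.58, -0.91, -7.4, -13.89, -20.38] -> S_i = 5.58 + -6.49*i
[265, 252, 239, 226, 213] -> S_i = 265 + -13*i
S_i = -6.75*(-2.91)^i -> [-6.75, 19.64, -57.16, 166.33, -484.03]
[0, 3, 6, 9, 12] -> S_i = 0 + 3*i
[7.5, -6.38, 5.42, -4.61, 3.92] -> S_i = 7.50*(-0.85)^i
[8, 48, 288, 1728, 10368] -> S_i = 8*6^i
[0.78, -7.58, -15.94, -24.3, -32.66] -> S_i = 0.78 + -8.36*i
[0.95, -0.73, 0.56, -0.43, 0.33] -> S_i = 0.95*(-0.77)^i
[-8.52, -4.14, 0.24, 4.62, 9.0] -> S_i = -8.52 + 4.38*i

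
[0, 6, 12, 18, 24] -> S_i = 0 + 6*i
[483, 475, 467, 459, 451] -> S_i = 483 + -8*i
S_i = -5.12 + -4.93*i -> [-5.12, -10.05, -14.98, -19.91, -24.84]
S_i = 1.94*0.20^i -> [1.94, 0.39, 0.08, 0.02, 0.0]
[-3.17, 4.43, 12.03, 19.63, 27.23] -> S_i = -3.17 + 7.60*i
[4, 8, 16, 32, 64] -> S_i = 4*2^i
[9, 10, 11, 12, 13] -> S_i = 9 + 1*i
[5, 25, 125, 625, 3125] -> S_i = 5*5^i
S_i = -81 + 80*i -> [-81, -1, 79, 159, 239]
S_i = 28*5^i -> [28, 140, 700, 3500, 17500]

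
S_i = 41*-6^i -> [41, -246, 1476, -8856, 53136]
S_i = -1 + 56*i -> [-1, 55, 111, 167, 223]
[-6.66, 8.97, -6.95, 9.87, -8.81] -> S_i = Random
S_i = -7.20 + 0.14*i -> [-7.2, -7.06, -6.92, -6.78, -6.64]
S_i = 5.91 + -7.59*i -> [5.91, -1.68, -9.27, -16.86, -24.45]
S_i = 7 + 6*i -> [7, 13, 19, 25, 31]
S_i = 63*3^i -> [63, 189, 567, 1701, 5103]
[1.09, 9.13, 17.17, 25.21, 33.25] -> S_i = 1.09 + 8.04*i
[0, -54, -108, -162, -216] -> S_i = 0 + -54*i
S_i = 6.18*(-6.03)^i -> [6.18, -37.27, 224.71, -1355.0, 8170.67]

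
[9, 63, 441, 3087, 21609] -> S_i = 9*7^i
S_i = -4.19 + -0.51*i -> [-4.19, -4.7, -5.21, -5.72, -6.23]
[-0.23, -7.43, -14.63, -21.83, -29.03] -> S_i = -0.23 + -7.20*i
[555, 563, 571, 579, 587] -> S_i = 555 + 8*i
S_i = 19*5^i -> [19, 95, 475, 2375, 11875]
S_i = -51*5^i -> [-51, -255, -1275, -6375, -31875]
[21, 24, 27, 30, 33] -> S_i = 21 + 3*i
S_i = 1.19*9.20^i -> [1.19, 10.95, 100.72, 926.64, 8525.08]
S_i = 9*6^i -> [9, 54, 324, 1944, 11664]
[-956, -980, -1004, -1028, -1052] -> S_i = -956 + -24*i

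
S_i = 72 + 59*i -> [72, 131, 190, 249, 308]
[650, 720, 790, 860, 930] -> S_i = 650 + 70*i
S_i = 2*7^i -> [2, 14, 98, 686, 4802]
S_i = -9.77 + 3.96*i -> [-9.77, -5.81, -1.85, 2.11, 6.07]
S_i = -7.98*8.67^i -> [-7.98, -69.19, -599.85, -5200.68, -45089.9]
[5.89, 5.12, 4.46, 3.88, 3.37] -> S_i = 5.89*0.87^i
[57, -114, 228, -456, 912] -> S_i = 57*-2^i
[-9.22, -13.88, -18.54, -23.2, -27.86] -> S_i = -9.22 + -4.66*i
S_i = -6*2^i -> [-6, -12, -24, -48, -96]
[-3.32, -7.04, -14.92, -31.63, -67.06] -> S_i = -3.32*2.12^i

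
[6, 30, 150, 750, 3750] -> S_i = 6*5^i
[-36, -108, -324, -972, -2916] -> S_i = -36*3^i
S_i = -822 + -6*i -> [-822, -828, -834, -840, -846]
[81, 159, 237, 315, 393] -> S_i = 81 + 78*i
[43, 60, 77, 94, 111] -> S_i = 43 + 17*i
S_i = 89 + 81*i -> [89, 170, 251, 332, 413]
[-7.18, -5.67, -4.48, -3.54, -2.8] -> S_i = -7.18*0.79^i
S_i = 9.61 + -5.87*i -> [9.61, 3.74, -2.13, -8.0, -13.87]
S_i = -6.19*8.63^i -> [-6.19, -53.42, -461.01, -3978.53, -34334.75]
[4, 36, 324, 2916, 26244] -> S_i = 4*9^i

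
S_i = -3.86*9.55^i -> [-3.86, -36.86, -352.04, -3362.0, -32107.08]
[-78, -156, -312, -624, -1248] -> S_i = -78*2^i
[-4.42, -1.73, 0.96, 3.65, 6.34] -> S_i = -4.42 + 2.69*i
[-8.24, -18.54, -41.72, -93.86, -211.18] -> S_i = -8.24*2.25^i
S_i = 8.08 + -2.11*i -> [8.08, 5.97, 3.86, 1.75, -0.36]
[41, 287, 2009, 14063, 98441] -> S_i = 41*7^i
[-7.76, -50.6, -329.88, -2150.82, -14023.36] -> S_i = -7.76*6.52^i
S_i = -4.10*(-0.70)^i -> [-4.1, 2.87, -2.01, 1.41, -0.98]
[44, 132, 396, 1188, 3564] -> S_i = 44*3^i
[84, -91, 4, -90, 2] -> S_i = Random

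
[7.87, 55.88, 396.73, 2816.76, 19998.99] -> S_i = 7.87*7.10^i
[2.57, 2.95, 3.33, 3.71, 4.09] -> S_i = 2.57 + 0.38*i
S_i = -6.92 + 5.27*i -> [-6.92, -1.65, 3.62, 8.89, 14.16]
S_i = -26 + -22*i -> [-26, -48, -70, -92, -114]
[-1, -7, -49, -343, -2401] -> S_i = -1*7^i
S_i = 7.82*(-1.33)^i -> [7.82, -10.4, 13.83, -18.4, 24.47]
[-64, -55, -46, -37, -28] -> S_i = -64 + 9*i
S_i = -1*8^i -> [-1, -8, -64, -512, -4096]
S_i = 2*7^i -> [2, 14, 98, 686, 4802]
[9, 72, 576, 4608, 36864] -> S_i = 9*8^i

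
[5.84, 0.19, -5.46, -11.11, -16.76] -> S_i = 5.84 + -5.65*i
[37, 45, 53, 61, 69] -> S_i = 37 + 8*i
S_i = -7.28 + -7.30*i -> [-7.28, -14.58, -21.88, -29.18, -36.48]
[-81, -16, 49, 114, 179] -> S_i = -81 + 65*i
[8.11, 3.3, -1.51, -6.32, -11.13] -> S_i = 8.11 + -4.81*i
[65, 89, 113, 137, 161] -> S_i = 65 + 24*i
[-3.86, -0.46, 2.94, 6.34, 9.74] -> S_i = -3.86 + 3.40*i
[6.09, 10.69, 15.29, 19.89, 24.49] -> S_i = 6.09 + 4.60*i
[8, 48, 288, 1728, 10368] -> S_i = 8*6^i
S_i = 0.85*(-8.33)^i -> [0.85, -7.08, 58.98, -491.31, 4092.6]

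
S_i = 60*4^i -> [60, 240, 960, 3840, 15360]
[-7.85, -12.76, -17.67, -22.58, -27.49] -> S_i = -7.85 + -4.91*i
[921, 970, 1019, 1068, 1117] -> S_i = 921 + 49*i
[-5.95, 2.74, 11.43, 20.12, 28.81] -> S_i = -5.95 + 8.69*i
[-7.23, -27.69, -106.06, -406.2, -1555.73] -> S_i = -7.23*3.83^i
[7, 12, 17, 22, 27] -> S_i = 7 + 5*i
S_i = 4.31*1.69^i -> [4.31, 7.28, 12.31, 20.8, 35.16]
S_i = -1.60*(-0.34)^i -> [-1.6, 0.54, -0.18, 0.06, -0.02]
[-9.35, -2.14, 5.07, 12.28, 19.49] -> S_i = -9.35 + 7.21*i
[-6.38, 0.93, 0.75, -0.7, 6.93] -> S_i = Random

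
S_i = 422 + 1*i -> [422, 423, 424, 425, 426]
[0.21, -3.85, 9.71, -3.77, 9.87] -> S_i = Random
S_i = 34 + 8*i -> [34, 42, 50, 58, 66]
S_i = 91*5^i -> [91, 455, 2275, 11375, 56875]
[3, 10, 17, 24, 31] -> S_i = 3 + 7*i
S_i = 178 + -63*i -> [178, 115, 52, -11, -74]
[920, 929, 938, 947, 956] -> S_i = 920 + 9*i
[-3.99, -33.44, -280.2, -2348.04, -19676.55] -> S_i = -3.99*8.38^i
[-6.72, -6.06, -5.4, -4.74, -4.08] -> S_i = -6.72 + 0.66*i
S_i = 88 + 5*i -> [88, 93, 98, 103, 108]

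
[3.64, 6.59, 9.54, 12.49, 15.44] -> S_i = 3.64 + 2.95*i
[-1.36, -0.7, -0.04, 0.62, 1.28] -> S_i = -1.36 + 0.66*i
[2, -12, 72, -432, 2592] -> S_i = 2*-6^i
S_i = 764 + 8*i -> [764, 772, 780, 788, 796]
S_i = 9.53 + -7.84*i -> [9.53, 1.69, -6.15, -13.99, -21.83]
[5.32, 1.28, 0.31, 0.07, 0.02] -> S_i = 5.32*0.24^i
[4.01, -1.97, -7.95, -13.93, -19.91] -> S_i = 4.01 + -5.98*i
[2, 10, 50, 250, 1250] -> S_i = 2*5^i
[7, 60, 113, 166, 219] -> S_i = 7 + 53*i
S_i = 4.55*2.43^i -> [4.55, 11.06, 26.87, 65.29, 158.65]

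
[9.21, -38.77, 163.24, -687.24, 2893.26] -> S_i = 9.21*(-4.21)^i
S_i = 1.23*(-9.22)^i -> [1.23, -11.34, 104.56, -964.05, 8888.51]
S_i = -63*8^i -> [-63, -504, -4032, -32256, -258048]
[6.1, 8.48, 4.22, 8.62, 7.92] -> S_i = Random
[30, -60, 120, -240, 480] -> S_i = 30*-2^i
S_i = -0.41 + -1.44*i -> [-0.41, -1.85, -3.29, -4.73, -6.17]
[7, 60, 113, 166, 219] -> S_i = 7 + 53*i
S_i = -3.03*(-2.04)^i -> [-3.03, 6.18, -12.61, 25.72, -52.48]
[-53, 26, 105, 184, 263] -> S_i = -53 + 79*i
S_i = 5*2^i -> [5, 10, 20, 40, 80]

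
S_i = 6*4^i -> [6, 24, 96, 384, 1536]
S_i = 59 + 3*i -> [59, 62, 65, 68, 71]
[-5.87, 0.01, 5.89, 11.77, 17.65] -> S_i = -5.87 + 5.88*i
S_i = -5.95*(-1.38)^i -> [-5.95, 8.21, -11.33, 15.64, -21.58]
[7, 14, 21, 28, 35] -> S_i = 7 + 7*i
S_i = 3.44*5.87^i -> [3.44, 20.19, 118.53, 695.78, 4084.24]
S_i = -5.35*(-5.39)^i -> [-5.35, 28.84, -155.43, 837.76, -4515.53]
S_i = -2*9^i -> [-2, -18, -162, -1458, -13122]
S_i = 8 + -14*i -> [8, -6, -20, -34, -48]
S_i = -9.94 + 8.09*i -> [-9.94, -1.85, 6.24, 14.33, 22.42]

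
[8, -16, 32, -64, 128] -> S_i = 8*-2^i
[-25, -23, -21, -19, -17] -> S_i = -25 + 2*i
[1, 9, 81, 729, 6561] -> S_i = 1*9^i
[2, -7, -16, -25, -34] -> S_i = 2 + -9*i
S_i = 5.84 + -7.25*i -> [5.84, -1.41, -8.66, -15.91, -23.16]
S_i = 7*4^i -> [7, 28, 112, 448, 1792]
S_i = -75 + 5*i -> [-75, -70, -65, -60, -55]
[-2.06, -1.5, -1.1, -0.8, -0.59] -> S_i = -2.06*0.73^i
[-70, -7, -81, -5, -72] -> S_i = Random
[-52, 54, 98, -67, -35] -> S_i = Random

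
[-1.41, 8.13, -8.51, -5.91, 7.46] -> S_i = Random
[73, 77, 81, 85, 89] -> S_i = 73 + 4*i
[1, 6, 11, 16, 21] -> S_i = 1 + 5*i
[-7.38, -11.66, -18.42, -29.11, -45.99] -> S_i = -7.38*1.58^i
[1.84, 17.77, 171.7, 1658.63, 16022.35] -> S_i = 1.84*9.66^i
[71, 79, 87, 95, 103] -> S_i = 71 + 8*i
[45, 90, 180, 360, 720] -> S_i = 45*2^i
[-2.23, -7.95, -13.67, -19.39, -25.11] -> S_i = -2.23 + -5.72*i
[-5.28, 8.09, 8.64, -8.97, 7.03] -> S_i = Random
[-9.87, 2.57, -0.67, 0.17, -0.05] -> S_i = -9.87*(-0.26)^i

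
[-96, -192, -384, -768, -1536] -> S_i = -96*2^i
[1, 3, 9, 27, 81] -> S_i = 1*3^i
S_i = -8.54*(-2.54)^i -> [-8.54, 21.69, -55.1, 139.95, -355.46]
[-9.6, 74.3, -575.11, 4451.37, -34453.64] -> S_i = -9.60*(-7.74)^i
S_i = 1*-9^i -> [1, -9, 81, -729, 6561]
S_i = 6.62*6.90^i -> [6.62, 45.68, 315.18, 2174.73, 15005.63]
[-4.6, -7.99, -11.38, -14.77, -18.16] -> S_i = -4.60 + -3.39*i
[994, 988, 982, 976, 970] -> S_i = 994 + -6*i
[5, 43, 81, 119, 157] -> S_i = 5 + 38*i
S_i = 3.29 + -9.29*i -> [3.29, -6.0, -15.29, -24.58, -33.87]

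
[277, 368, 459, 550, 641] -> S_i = 277 + 91*i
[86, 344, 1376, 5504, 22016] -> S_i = 86*4^i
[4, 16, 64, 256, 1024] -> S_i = 4*4^i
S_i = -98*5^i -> [-98, -490, -2450, -12250, -61250]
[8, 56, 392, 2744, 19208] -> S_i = 8*7^i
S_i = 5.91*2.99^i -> [5.91, 17.67, 52.84, 157.98, 472.36]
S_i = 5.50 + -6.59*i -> [5.5, -1.09, -7.68, -14.27, -20.86]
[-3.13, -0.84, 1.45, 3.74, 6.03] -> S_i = -3.13 + 2.29*i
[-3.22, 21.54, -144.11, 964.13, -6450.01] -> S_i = -3.22*(-6.69)^i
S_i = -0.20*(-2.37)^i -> [-0.2, 0.47, -1.12, 2.66, -6.31]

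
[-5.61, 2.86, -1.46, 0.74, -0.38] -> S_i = -5.61*(-0.51)^i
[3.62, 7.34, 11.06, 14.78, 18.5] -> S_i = 3.62 + 3.72*i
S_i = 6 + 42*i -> [6, 48, 90, 132, 174]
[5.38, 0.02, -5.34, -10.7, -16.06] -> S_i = 5.38 + -5.36*i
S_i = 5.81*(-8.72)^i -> [5.81, -50.66, 441.78, -3852.35, 33592.48]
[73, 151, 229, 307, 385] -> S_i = 73 + 78*i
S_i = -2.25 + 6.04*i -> [-2.25, 3.79, 9.83, 15.87, 21.91]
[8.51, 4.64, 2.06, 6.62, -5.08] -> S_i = Random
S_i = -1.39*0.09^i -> [-1.39, -0.13, -0.01, -0.0, -0.0]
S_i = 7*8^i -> [7, 56, 448, 3584, 28672]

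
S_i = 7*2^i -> [7, 14, 28, 56, 112]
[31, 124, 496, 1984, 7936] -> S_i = 31*4^i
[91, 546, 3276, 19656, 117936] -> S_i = 91*6^i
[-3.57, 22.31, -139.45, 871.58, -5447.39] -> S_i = -3.57*(-6.25)^i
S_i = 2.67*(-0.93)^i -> [2.67, -2.48, 2.31, -2.15, 2.0]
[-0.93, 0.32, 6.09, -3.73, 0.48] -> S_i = Random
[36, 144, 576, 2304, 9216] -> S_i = 36*4^i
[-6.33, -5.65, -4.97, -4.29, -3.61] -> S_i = -6.33 + 0.68*i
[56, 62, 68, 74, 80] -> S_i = 56 + 6*i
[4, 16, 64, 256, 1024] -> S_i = 4*4^i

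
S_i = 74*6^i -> [74, 444, 2664, 15984, 95904]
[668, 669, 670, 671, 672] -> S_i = 668 + 1*i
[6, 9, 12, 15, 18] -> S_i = 6 + 3*i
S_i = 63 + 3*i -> [63, 66, 69, 72, 75]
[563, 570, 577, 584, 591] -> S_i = 563 + 7*i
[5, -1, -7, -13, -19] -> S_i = 5 + -6*i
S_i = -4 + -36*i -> [-4, -40, -76, -112, -148]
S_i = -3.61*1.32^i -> [-3.61, -4.77, -6.29, -8.3, -10.96]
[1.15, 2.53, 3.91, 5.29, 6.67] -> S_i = 1.15 + 1.38*i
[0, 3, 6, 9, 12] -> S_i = 0 + 3*i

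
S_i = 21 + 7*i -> [21, 28, 35, 42, 49]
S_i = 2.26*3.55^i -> [2.26, 8.02, 28.48, 101.11, 358.94]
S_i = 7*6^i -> [7, 42, 252, 1512, 9072]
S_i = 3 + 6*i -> [3, 9, 15, 21, 27]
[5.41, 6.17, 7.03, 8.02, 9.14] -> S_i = 5.41*1.14^i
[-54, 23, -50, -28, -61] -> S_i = Random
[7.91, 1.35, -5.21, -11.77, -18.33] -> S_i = 7.91 + -6.56*i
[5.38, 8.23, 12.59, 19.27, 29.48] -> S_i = 5.38*1.53^i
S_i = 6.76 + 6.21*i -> [6.76, 12.97, 19.18, 25.39, 31.6]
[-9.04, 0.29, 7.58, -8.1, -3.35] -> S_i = Random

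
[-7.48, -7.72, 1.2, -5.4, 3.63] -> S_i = Random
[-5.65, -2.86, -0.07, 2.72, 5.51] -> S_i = -5.65 + 2.79*i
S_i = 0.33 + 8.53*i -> [0.33, 8.86, 17.39, 25.92, 34.45]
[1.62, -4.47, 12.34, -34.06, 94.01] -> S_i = 1.62*(-2.76)^i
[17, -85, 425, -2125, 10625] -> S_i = 17*-5^i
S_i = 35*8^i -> [35, 280, 2240, 17920, 143360]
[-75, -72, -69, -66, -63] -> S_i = -75 + 3*i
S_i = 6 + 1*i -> [6, 7, 8, 9, 10]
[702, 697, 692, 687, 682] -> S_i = 702 + -5*i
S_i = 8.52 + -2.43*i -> [8.52, 6.09, 3.66, 1.23, -1.2]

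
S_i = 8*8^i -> [8, 64, 512, 4096, 32768]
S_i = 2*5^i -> [2, 10, 50, 250, 1250]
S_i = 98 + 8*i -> [98, 106, 114, 122, 130]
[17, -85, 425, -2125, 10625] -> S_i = 17*-5^i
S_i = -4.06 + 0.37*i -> [-4.06, -3.69, -3.32, -2.95, -2.58]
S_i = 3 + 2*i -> [3, 5, 7, 9, 11]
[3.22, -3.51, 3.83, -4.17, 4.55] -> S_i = 3.22*(-1.09)^i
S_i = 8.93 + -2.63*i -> [8.93, 6.3, 3.67, 1.04, -1.59]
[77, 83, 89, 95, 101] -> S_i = 77 + 6*i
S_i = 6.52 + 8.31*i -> [6.52, 14.83, 23.14, 31.45, 39.76]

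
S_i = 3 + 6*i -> [3, 9, 15, 21, 27]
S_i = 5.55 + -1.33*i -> [5.55, 4.22, 2.89, 1.56, 0.23]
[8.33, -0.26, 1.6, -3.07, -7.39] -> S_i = Random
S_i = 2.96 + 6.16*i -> [2.96, 9.12, 15.28, 21.44, 27.6]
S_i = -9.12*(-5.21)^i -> [-9.12, 47.52, -247.55, 1289.76, -6719.64]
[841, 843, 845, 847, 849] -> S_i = 841 + 2*i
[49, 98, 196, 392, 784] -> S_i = 49*2^i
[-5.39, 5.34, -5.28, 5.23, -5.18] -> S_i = -5.39*(-0.99)^i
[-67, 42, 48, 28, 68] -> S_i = Random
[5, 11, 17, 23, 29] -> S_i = 5 + 6*i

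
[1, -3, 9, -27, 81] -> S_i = 1*-3^i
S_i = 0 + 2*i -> [0, 2, 4, 6, 8]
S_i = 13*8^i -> [13, 104, 832, 6656, 53248]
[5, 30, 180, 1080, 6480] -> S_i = 5*6^i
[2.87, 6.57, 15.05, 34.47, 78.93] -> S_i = 2.87*2.29^i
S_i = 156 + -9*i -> [156, 147, 138, 129, 120]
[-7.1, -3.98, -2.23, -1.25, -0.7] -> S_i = -7.10*0.56^i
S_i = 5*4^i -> [5, 20, 80, 320, 1280]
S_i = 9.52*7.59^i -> [9.52, 72.26, 548.43, 4162.58, 31593.96]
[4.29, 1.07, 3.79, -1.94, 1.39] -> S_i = Random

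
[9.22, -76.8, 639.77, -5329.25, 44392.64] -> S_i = 9.22*(-8.33)^i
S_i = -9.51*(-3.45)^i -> [-9.51, 32.81, -113.19, 390.52, -1347.28]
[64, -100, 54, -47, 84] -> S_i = Random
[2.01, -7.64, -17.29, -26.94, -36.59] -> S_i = 2.01 + -9.65*i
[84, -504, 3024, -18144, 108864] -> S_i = 84*-6^i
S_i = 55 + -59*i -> [55, -4, -63, -122, -181]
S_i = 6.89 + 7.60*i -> [6.89, 14.49, 22.09, 29.69, 37.29]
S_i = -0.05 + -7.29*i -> [-0.05, -7.34, -14.63, -21.92, -29.21]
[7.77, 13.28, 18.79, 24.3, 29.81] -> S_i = 7.77 + 5.51*i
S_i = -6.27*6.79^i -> [-6.27, -42.57, -289.07, -1962.8, -13327.44]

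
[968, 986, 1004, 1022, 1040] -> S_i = 968 + 18*i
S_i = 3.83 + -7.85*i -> [3.83, -4.02, -11.87, -19.72, -27.57]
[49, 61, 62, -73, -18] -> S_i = Random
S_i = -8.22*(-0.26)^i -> [-8.22, 2.14, -0.56, 0.14, -0.04]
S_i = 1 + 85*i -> [1, 86, 171, 256, 341]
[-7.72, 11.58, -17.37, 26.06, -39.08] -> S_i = -7.72*(-1.50)^i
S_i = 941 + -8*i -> [941, 933, 925, 917, 909]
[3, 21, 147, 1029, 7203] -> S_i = 3*7^i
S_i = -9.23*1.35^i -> [-9.23, -12.46, -16.82, -22.71, -30.66]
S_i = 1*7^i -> [1, 7, 49, 343, 2401]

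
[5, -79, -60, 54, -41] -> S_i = Random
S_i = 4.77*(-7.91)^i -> [4.77, -37.73, 298.45, -2360.74, 18673.44]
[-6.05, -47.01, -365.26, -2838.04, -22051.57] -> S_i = -6.05*7.77^i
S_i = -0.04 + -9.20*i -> [-0.04, -9.24, -18.44, -27.64, -36.84]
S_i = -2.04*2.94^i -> [-2.04, -6.0, -17.63, -51.84, -152.41]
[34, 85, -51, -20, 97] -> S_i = Random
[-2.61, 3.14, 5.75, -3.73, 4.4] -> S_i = Random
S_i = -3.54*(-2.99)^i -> [-3.54, 10.58, -31.65, 94.63, -282.94]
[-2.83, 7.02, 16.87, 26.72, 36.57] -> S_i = -2.83 + 9.85*i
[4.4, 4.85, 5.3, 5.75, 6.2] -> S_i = 4.40 + 0.45*i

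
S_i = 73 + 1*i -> [73, 74, 75, 76, 77]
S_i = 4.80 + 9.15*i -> [4.8, 13.95, 23.1, 32.25, 41.4]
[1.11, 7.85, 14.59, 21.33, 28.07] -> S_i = 1.11 + 6.74*i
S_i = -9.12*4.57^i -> [-9.12, -41.68, -190.47, -870.45, -3977.95]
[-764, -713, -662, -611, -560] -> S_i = -764 + 51*i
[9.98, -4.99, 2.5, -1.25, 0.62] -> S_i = 9.98*(-0.50)^i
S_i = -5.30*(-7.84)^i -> [-5.3, 41.55, -325.77, 2554.02, -20023.51]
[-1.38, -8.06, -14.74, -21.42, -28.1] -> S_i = -1.38 + -6.68*i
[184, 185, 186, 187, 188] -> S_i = 184 + 1*i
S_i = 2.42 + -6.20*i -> [2.42, -3.78, -9.98, -16.18, -22.38]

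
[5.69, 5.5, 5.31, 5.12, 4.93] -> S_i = 5.69 + -0.19*i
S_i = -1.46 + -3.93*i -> [-1.46, -5.39, -9.32, -13.25, -17.18]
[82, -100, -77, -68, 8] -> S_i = Random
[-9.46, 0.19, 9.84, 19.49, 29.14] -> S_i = -9.46 + 9.65*i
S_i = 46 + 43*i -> [46, 89, 132, 175, 218]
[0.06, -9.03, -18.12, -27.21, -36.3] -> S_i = 0.06 + -9.09*i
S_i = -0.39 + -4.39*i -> [-0.39, -4.78, -9.17, -13.56, -17.95]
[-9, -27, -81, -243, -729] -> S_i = -9*3^i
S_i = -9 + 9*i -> [-9, 0, 9, 18, 27]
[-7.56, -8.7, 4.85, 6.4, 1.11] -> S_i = Random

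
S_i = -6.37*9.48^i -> [-6.37, -60.39, -572.47, -5427.06, -51448.51]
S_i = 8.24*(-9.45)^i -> [8.24, -77.87, 735.85, -6953.81, 65713.48]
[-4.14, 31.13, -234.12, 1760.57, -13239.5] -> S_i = -4.14*(-7.52)^i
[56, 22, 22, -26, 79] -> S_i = Random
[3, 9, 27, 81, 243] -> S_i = 3*3^i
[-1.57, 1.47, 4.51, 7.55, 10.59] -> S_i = -1.57 + 3.04*i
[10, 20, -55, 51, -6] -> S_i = Random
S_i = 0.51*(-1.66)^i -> [0.51, -0.85, 1.41, -2.33, 3.87]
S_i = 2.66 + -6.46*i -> [2.66, -3.8, -10.26, -16.72, -23.18]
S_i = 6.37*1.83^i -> [6.37, 11.66, 21.33, 39.04, 71.44]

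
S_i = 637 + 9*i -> [637, 646, 655, 664, 673]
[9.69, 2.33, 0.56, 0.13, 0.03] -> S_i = 9.69*0.24^i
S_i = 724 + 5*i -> [724, 729, 734, 739, 744]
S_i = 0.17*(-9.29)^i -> [0.17, -1.58, 14.67, -136.3, 1266.23]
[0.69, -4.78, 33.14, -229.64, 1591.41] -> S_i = 0.69*(-6.93)^i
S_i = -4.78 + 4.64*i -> [-4.78, -0.14, 4.5, 9.14, 13.78]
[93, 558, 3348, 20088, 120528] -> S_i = 93*6^i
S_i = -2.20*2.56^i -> [-2.2, -5.63, -14.42, -36.91, -94.49]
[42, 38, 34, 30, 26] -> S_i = 42 + -4*i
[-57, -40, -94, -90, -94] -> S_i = Random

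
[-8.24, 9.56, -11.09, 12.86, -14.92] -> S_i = -8.24*(-1.16)^i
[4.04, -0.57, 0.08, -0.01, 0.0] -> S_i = 4.04*(-0.14)^i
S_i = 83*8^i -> [83, 664, 5312, 42496, 339968]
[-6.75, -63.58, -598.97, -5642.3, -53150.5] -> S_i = -6.75*9.42^i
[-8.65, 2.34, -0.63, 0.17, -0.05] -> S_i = -8.65*(-0.27)^i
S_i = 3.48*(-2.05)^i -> [3.48, -7.13, 14.62, -29.98, 61.46]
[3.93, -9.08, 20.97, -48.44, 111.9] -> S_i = 3.93*(-2.31)^i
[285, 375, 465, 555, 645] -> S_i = 285 + 90*i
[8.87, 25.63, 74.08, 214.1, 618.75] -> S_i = 8.87*2.89^i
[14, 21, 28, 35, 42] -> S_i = 14 + 7*i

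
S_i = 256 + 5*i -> [256, 261, 266, 271, 276]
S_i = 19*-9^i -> [19, -171, 1539, -13851, 124659]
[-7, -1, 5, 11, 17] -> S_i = -7 + 6*i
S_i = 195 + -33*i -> [195, 162, 129, 96, 63]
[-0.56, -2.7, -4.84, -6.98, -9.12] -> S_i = -0.56 + -2.14*i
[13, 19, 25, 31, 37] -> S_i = 13 + 6*i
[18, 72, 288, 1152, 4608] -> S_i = 18*4^i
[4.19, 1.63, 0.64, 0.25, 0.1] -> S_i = 4.19*0.39^i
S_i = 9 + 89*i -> [9, 98, 187, 276, 365]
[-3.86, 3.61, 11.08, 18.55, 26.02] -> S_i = -3.86 + 7.47*i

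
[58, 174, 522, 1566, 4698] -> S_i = 58*3^i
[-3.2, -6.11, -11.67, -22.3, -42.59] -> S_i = -3.20*1.91^i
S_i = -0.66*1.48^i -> [-0.66, -0.98, -1.45, -2.14, -3.17]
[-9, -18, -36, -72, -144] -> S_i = -9*2^i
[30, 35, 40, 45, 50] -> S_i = 30 + 5*i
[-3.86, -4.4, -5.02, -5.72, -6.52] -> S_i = -3.86*1.14^i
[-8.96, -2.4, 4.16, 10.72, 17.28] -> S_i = -8.96 + 6.56*i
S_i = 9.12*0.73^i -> [9.12, 6.66, 4.86, 3.55, 2.59]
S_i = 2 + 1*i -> [2, 3, 4, 5, 6]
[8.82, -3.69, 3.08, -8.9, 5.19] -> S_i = Random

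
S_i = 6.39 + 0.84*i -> [6.39, 7.23, 8.07, 8.91, 9.75]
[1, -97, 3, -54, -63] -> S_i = Random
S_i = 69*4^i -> [69, 276, 1104, 4416, 17664]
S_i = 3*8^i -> [3, 24, 192, 1536, 12288]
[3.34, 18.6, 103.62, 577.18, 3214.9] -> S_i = 3.34*5.57^i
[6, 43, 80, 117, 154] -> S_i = 6 + 37*i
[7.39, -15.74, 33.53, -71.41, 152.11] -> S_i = 7.39*(-2.13)^i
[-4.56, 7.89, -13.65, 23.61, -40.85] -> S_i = -4.56*(-1.73)^i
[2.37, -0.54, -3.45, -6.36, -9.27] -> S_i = 2.37 + -2.91*i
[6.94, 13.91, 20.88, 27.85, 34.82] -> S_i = 6.94 + 6.97*i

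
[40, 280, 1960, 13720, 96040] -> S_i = 40*7^i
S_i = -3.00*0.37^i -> [-3.0, -1.11, -0.41, -0.15, -0.06]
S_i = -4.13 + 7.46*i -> [-4.13, 3.33, 10.79, 18.25, 25.71]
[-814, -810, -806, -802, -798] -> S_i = -814 + 4*i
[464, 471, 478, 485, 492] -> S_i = 464 + 7*i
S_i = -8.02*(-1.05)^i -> [-8.02, 8.42, -8.84, 9.28, -9.75]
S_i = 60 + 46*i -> [60, 106, 152, 198, 244]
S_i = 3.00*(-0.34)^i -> [3.0, -1.02, 0.35, -0.12, 0.04]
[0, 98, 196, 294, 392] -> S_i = 0 + 98*i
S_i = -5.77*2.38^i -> [-5.77, -13.73, -32.68, -77.79, -185.13]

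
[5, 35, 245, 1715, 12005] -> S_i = 5*7^i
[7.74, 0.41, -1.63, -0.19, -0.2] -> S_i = Random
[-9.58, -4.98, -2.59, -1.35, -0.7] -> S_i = -9.58*0.52^i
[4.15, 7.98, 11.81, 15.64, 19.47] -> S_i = 4.15 + 3.83*i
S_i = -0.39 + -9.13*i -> [-0.39, -9.52, -18.65, -27.78, -36.91]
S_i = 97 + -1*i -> [97, 96, 95, 94, 93]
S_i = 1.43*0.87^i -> [1.43, 1.24, 1.08, 0.94, 0.82]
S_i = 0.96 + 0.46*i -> [0.96, 1.42, 1.88, 2.34, 2.8]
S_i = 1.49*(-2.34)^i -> [1.49, -3.49, 8.16, -19.09, 44.67]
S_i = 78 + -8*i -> [78, 70, 62, 54, 46]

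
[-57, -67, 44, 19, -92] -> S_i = Random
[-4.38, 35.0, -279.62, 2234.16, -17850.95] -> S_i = -4.38*(-7.99)^i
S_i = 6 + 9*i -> [6, 15, 24, 33, 42]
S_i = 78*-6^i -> [78, -468, 2808, -16848, 101088]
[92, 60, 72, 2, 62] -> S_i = Random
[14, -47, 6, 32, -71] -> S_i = Random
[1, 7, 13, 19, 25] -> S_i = 1 + 6*i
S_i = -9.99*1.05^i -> [-9.99, -10.49, -11.01, -11.56, -12.14]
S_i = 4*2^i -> [4, 8, 16, 32, 64]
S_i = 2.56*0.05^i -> [2.56, 0.13, 0.01, 0.0, 0.0]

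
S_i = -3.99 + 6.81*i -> [-3.99, 2.82, 9.63, 16.44, 23.25]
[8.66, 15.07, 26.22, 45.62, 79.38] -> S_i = 8.66*1.74^i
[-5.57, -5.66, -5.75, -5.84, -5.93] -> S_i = -5.57 + -0.09*i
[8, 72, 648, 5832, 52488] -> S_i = 8*9^i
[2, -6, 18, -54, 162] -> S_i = 2*-3^i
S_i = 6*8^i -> [6, 48, 384, 3072, 24576]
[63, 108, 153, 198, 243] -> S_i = 63 + 45*i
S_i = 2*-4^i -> [2, -8, 32, -128, 512]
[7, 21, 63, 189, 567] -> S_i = 7*3^i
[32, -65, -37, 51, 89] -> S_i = Random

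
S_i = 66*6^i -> [66, 396, 2376, 14256, 85536]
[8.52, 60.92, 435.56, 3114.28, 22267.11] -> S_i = 8.52*7.15^i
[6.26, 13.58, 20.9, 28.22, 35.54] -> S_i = 6.26 + 7.32*i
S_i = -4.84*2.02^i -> [-4.84, -9.78, -19.75, -39.89, -80.58]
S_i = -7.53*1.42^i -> [-7.53, -10.69, -15.18, -21.56, -30.62]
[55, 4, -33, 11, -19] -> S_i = Random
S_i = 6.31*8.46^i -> [6.31, 53.38, 451.62, 3820.68, 32322.94]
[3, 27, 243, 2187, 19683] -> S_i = 3*9^i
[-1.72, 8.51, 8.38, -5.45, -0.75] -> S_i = Random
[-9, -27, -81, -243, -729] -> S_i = -9*3^i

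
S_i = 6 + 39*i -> [6, 45, 84, 123, 162]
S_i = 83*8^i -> [83, 664, 5312, 42496, 339968]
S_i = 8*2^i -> [8, 16, 32, 64, 128]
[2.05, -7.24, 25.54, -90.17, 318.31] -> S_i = 2.05*(-3.53)^i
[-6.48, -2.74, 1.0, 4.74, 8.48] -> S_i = -6.48 + 3.74*i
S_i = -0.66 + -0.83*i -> [-0.66, -1.49, -2.32, -3.15, -3.98]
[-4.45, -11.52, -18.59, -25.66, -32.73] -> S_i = -4.45 + -7.07*i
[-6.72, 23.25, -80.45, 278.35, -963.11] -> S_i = -6.72*(-3.46)^i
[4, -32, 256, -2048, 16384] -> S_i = 4*-8^i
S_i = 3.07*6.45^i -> [3.07, 19.8, 127.72, 823.79, 5313.46]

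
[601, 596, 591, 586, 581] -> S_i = 601 + -5*i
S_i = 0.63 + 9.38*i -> [0.63, 10.01, 19.39, 28.77, 38.15]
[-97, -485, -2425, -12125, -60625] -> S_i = -97*5^i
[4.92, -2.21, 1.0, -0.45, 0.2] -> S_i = 4.92*(-0.45)^i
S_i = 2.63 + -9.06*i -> [2.63, -6.43, -15.49, -24.55, -33.61]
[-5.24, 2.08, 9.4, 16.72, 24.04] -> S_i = -5.24 + 7.32*i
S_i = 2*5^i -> [2, 10, 50, 250, 1250]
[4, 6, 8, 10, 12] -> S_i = 4 + 2*i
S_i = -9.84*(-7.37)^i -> [-9.84, 72.52, -534.48, 3939.11, -29031.2]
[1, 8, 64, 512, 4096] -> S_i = 1*8^i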